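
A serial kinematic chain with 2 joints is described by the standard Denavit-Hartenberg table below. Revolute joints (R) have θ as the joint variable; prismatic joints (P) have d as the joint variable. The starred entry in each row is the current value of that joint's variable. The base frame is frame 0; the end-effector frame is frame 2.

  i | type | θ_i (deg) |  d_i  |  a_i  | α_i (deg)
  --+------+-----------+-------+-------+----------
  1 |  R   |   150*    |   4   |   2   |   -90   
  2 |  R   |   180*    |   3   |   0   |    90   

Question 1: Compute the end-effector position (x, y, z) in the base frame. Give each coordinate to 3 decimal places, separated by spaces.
-3.232 -1.598 4.000

after link 1: o_1 = (-1.7321, 1.0000, 4.0000)
after link 2: o_2 = (-3.2321, -1.5981, 4.0000)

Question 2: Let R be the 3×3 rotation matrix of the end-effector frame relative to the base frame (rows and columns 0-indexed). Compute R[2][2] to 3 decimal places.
End-effector z-axis (col 2 of R) = (-0.0000,-0.0000,-1.0000)
R[2][2] = -1.0000

-1.000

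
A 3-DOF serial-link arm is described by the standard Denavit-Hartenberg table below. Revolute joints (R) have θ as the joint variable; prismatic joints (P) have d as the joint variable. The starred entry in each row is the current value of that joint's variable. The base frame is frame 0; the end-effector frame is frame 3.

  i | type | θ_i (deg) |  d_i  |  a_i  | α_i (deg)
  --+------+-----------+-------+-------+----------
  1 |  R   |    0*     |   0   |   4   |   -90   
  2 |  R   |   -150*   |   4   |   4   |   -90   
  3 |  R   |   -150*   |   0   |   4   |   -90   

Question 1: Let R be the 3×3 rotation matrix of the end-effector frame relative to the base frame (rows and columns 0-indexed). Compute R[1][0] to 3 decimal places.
End-effector x-axis (col 0 of R) = (0.7500,0.5000,-0.4330)
R[1][0] = 0.5000

0.500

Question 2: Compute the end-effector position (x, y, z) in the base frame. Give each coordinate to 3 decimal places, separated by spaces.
3.536 6.000 0.268

after link 1: o_1 = (4.0000, 0.0000, 0.0000)
after link 2: o_2 = (0.5359, 4.0000, 2.0000)
after link 3: o_3 = (3.5359, 6.0000, 0.2679)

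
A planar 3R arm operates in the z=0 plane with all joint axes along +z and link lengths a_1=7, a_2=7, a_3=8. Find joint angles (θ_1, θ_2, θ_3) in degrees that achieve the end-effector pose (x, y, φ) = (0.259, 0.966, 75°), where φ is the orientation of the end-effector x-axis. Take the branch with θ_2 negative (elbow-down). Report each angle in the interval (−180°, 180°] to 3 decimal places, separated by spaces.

-44.998 -120.001 -120.001

wrist centre = target − a_3·(cos φ, sin φ) = (-1.8116, -6.7614)
cos θ_2 = (48.9983−7²−7²)/(2·7·7) = -0.5000; θ_2 = -120.0011° (elbow-down)
β = atan2(-6.7614,-1.8116) = -104.9987°; ψ = atan2(-6.0621,3.4999) = -60.0006°
θ_1 = β − ψ = -44.9982°
θ_3 = φ − θ_1 − θ_2 = -120.0007° (wrapped to (-180°,180°])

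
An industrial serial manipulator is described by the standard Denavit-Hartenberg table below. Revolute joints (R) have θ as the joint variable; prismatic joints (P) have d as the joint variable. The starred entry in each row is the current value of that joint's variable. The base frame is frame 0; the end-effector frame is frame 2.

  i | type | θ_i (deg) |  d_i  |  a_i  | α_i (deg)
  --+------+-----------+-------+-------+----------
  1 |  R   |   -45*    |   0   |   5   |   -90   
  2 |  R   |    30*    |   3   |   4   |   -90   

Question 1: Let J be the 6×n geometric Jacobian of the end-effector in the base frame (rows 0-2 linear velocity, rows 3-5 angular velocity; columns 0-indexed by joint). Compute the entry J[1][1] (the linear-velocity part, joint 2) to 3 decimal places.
axis z_1 = (0.7071,0.7071,0.0000); lever o_n−o_1 = (4.5708,-0.3282,-2.0000)
cross product → J_v[:, 1] = (-1.4142,1.4142,-3.4641)
J_ω[:, 1] = z_1
entry J[1][1] = 1.4142

1.414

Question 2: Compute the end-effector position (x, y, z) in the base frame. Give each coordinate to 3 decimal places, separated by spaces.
after link 1: o_1 = (3.5355, -3.5355, 0.0000)
after link 2: o_2 = (8.1063, -3.8637, -2.0000)

8.106 -3.864 -2.000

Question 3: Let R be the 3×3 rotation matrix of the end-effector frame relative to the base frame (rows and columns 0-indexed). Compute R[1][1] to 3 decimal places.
End-effector y-axis (col 1 of R) = (-0.7071,-0.7071,-0.0000)
R[1][1] = -0.7071

-0.707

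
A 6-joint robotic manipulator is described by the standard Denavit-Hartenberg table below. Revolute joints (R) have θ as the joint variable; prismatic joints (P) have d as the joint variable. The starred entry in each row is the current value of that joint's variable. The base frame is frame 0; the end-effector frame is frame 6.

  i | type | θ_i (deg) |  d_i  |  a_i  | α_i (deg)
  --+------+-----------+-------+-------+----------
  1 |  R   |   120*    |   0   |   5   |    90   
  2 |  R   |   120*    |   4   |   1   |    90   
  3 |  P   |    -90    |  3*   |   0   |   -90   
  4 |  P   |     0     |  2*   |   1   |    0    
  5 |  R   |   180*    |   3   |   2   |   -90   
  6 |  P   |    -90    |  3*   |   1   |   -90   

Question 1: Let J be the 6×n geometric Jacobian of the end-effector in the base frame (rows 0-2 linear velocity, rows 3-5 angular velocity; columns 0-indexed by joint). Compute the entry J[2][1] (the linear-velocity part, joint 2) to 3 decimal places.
axis z_1 = (0.8660,0.5000,0.0000); lever o_n−o_1 = (3.4821,3.9689,9.0622)
cross product → J_v[:, 1] = (4.5311,-7.8481,1.6962)
J_ω[:, 1] = z_1
entry J[2][1] = 1.6962

1.696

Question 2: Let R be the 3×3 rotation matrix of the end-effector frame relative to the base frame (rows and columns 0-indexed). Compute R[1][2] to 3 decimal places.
0.500

End-effector z-axis (col 2 of R) = (0.8660,0.5000,-0.0000)
R[1][2] = 0.5000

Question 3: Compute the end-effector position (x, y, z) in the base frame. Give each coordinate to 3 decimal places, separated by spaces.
0.982 8.299 9.062

after link 1: o_1 = (-2.5000, 4.3301, 0.0000)
after link 2: o_2 = (1.2141, 5.8971, 0.8660)
after link 3: o_3 = (-0.0849, 8.1471, 2.3660)
after link 4: o_4 = (-0.4510, 6.7811, 4.0981)
after link 5: o_5 = (2.0311, 6.4821, 6.6962)
after link 6: o_6 = (0.9821, 8.2990, 9.0622)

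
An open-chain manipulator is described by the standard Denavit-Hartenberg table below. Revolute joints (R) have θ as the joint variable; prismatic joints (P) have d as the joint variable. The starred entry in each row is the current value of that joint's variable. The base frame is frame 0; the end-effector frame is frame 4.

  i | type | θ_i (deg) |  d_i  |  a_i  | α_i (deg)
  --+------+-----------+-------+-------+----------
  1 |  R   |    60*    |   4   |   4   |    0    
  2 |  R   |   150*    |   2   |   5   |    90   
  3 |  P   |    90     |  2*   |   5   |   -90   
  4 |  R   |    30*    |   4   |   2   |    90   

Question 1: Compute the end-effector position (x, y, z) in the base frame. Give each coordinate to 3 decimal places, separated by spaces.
0.634 3.830 12.732

after link 1: o_1 = (2.0000, 3.4641, 4.0000)
after link 2: o_2 = (-2.3301, 0.9641, 6.0000)
after link 3: o_3 = (-3.3301, 2.6962, 11.0000)
after link 4: o_4 = (0.6340, 3.8301, 12.7321)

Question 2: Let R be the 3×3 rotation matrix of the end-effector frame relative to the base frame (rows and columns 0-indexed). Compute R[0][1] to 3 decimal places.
0.866

End-effector y-axis (col 1 of R) = (0.8660,0.5000,0.0000)
R[0][1] = 0.8660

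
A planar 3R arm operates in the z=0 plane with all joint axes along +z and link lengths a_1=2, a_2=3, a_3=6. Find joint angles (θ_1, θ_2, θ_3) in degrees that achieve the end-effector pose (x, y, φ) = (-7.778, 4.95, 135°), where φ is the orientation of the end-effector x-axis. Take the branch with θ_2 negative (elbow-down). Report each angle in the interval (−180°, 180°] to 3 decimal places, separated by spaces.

wrist centre = target − a_3·(cos φ, sin φ) = (-3.5354, 0.7074)
cos θ_2 = (12.9991−2²−3²)/(2·2·3) = -0.0001; θ_2 = -90.0042° (elbow-down)
β = atan2(0.7074,-3.5354) = 168.6856°; ψ = atan2(-3.0000,1.9998) = -56.3128°
θ_1 = β − ψ = 224.9984°
θ_3 = φ − θ_1 − θ_2 = 0.0058° (wrapped to (-180°,180°])

-135.002 -90.004 0.006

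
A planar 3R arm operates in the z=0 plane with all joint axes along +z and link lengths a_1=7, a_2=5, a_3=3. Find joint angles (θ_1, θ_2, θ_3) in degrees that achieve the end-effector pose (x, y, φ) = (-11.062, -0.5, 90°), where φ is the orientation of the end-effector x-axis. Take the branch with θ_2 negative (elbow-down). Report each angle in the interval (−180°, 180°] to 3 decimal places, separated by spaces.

wrist centre = target − a_3·(cos φ, sin φ) = (-11.0620, -3.5000)
cos θ_2 = (134.6178−7²−5²)/(2·7·5) = 0.8660; θ_2 = -30.0064° (elbow-down)
β = atan2(-3.5000,-11.0620) = -162.4427°; ψ = atan2(-2.5005,11.3298) = -12.4456°
θ_1 = β − ψ = -149.9971°
θ_3 = φ − θ_1 − θ_2 = -89.9965° (wrapped to (-180°,180°])

-149.997 -30.006 -89.996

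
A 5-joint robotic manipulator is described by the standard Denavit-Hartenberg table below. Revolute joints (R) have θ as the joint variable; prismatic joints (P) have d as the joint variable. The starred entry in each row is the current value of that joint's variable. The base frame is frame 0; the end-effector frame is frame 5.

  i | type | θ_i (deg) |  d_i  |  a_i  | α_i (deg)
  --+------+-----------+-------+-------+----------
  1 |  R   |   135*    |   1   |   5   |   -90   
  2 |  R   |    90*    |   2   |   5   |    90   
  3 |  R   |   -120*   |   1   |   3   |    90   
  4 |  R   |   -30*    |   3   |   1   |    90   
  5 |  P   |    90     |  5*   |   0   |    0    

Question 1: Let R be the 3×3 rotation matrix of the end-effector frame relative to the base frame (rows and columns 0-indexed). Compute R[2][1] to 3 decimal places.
-0.433

End-effector y-axis (col 1 of R) = (-0.8839,-0.1768,-0.4330)
R[2][1] = -0.4330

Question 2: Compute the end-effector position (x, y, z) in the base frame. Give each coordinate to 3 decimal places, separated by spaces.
after link 1: o_1 = (-3.5355, 3.5355, 1.0000)
after link 2: o_2 = (-4.9497, 2.1213, -4.0000)
after link 3: o_3 = (-3.8197, 4.6655, -2.5000)
after link 4: o_4 = (-3.9965, 3.7817, 0.5311)
after link 5: o_5 = (-2.4656, -0.8111, -0.7189)

-2.466 -0.811 -0.719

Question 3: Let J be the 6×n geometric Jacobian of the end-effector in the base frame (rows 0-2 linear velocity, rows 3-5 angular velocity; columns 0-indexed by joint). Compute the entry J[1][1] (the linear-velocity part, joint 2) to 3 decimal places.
-1.215

axis z_1 = (-0.7071,-0.7071,0.0000); lever o_n−o_1 = (1.0700,-4.3467,-1.7189)
cross product → J_v[:, 1] = (1.2155,-1.2155,3.8301)
J_ω[:, 1] = z_1
entry J[1][1] = -1.2155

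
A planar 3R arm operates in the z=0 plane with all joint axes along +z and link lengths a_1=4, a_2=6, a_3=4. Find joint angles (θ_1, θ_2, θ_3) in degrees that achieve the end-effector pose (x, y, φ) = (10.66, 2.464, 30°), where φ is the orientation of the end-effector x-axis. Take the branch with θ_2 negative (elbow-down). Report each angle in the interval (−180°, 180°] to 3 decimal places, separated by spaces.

60.002 -90.004 60.002

wrist centre = target − a_3·(cos φ, sin φ) = (7.1959, 0.4640)
cos θ_2 = (51.9962−4²−6²)/(2·4·6) = -0.0001; θ_2 = -90.0045° (elbow-down)
β = atan2(0.4640,7.1959) = 3.6894°; ψ = atan2(-6.0000,3.9995) = -56.3130°
θ_1 = β − ψ = 60.0024°
θ_3 = φ − θ_1 − θ_2 = 60.0021° (wrapped to (-180°,180°])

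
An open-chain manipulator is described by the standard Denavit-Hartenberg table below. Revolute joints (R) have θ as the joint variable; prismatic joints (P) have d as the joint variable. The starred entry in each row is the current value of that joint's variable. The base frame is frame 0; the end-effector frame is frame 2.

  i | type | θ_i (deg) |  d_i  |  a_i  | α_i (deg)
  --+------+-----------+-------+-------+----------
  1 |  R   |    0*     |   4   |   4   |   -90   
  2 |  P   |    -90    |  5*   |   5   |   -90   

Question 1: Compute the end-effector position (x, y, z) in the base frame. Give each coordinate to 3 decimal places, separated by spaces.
after link 1: o_1 = (4.0000, 0.0000, 4.0000)
after link 2: o_2 = (4.0000, 5.0000, 9.0000)

4.000 5.000 9.000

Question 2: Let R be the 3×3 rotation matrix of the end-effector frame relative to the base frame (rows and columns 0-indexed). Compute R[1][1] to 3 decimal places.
-1.000

End-effector y-axis (col 1 of R) = (0.0000,-1.0000,-0.0000)
R[1][1] = -1.0000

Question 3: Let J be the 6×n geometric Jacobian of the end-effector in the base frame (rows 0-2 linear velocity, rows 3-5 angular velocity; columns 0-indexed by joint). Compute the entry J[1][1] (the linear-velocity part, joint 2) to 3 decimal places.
1.000

prismatic axis z_1 = (0.0000,1.0000,0.0000)
J_v[:, 1] = z_1; J_ω[:, 1] = (0,0,0)
entry J[1][1] = 1.0000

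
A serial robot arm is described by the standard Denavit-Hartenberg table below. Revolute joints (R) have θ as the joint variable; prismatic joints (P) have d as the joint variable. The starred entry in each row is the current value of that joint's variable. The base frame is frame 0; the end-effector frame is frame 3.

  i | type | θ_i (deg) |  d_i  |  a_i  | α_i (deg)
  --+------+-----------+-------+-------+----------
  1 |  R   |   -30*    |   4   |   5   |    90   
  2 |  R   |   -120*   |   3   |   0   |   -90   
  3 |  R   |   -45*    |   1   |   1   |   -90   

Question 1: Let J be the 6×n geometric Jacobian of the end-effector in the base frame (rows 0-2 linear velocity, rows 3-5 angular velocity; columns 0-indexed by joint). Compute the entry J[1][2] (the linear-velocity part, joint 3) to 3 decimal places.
axis z_2 = (0.7500,-0.4330,-0.5000); lever o_n−o_2 = (0.0903,-0.8686,-1.1124)
cross product → J_v[:, 2] = (0.0474,0.7891,-0.6124)
J_ω[:, 2] = z_2
entry J[1][2] = 0.7891

0.789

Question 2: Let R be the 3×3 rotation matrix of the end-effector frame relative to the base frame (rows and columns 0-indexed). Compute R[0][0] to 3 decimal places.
End-effector x-axis (col 0 of R) = (-0.6597,-0.4356,-0.6124)
R[0][0] = -0.6597

-0.660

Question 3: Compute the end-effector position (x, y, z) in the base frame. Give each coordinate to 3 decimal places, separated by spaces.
2.920 -5.967 2.888

after link 1: o_1 = (4.3301, -2.5000, 4.0000)
after link 2: o_2 = (2.8301, -5.0981, 4.0000)
after link 3: o_3 = (2.9204, -5.9667, 2.8876)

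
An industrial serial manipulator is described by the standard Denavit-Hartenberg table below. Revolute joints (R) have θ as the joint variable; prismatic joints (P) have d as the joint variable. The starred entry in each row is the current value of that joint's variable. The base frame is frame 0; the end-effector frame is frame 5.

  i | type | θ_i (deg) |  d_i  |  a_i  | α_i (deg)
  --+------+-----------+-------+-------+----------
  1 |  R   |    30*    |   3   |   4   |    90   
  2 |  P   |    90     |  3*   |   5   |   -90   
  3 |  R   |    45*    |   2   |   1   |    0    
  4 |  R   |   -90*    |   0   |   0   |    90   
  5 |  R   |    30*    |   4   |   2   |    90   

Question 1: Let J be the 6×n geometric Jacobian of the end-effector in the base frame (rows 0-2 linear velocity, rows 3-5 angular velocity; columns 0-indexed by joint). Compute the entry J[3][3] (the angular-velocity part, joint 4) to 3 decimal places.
-0.866

axis z_3 = (-0.8660,-0.5000,0.0000); lever o_n−o_3 = (1.1606,-4.0101,-1.6037)
cross product → J_v[:, 3] = (0.8018,-1.3888,4.0532)
J_ω[:, 3] = z_3
entry J[3][3] = -0.8660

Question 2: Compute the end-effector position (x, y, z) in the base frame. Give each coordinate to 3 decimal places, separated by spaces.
after link 1: o_1 = (3.4641, 2.0000, 3.0000)
after link 2: o_2 = (4.9641, -0.5981, 8.0000)
after link 3: o_3 = (2.8785, -0.9857, 8.7071)
after link 4: o_4 = (2.8785, -0.9857, 8.7071)
after link 5: o_5 = (4.0391, -4.9959, 7.1034)

4.039 -4.996 7.103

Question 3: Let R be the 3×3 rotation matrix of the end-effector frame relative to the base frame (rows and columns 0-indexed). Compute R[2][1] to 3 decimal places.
End-effector y-axis (col 1 of R) = (0.3536,-0.6124,-0.7071)
R[2][1] = -0.7071

-0.707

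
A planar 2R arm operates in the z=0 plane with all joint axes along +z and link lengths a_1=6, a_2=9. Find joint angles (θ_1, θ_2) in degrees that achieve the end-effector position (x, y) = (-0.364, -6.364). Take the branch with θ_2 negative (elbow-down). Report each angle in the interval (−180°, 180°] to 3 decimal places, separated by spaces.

-0.001 -135.000

cos θ_2 = (40.6330−6²−9²)/(2·6·9) = -0.7071; θ_2 = -134.9996° (elbow-down)
β = atan2(-6.3640,-0.3640) = -93.2736°; ψ = atan2(-6.3640,-0.3639) = -93.2728°
θ_1 = β − ψ = -0.0007°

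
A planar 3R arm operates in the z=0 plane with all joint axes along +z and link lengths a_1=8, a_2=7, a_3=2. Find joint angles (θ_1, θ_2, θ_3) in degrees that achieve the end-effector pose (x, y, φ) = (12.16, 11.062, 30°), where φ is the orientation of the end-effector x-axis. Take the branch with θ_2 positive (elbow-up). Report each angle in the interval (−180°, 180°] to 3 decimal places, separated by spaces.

29.996 30.009 -30.005

wrist centre = target − a_3·(cos φ, sin φ) = (10.4279, 10.0620)
cos θ_2 = (209.9860−8²−7²)/(2·8·7) = 0.8659; θ_2 = 30.0091° (elbow-up)
β = atan2(10.0620,10.4279) = 43.9768°; ψ = atan2(3.5010,14.0616) = 13.9808°
θ_1 = β − ψ = 29.9960°
θ_3 = φ − θ_1 − θ_2 = -30.0051° (wrapped to (-180°,180°])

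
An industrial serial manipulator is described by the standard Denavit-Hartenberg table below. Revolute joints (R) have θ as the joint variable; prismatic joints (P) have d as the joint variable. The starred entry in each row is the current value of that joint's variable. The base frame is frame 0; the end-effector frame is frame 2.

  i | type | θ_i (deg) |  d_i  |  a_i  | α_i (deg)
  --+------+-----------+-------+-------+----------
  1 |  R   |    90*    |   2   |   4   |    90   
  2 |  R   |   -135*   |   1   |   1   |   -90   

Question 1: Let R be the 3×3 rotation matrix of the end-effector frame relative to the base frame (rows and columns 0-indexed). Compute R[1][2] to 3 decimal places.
End-effector z-axis (col 2 of R) = (0.0000,0.7071,-0.7071)
R[1][2] = 0.7071

0.707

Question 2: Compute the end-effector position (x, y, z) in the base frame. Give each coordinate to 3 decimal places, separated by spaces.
1.000 3.293 1.293

after link 1: o_1 = (0.0000, 4.0000, 2.0000)
after link 2: o_2 = (1.0000, 3.2929, 1.2929)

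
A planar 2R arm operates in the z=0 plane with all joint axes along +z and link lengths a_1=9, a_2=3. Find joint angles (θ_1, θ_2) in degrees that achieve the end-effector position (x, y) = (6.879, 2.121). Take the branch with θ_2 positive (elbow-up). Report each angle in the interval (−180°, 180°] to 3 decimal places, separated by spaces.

-0.004 134.995

cos θ_2 = (51.8193−9²−3²)/(2·9·3) = -0.7071; θ_2 = 134.9954° (elbow-up)
β = atan2(2.1210,6.8790) = 17.1361°; ψ = atan2(2.1215,6.8788) = 17.1402°
θ_1 = β − ψ = -0.0041°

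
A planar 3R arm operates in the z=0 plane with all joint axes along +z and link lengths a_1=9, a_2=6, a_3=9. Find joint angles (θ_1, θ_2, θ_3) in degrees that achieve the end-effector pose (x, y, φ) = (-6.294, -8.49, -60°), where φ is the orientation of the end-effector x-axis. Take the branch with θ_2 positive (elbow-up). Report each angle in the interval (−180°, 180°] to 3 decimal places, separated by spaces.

149.997 90.003 60.000

wrist centre = target − a_3·(cos φ, sin φ) = (-10.7940, -0.6958)
cos θ_2 = (116.9945−9²−6²)/(2·9·6) = -0.0001; θ_2 = 90.0029° (elbow-up)
β = atan2(-0.6958,-10.7940) = -176.3119°; ψ = atan2(6.0000,8.9997) = 33.6910°
θ_1 = β − ψ = -210.0028°
θ_3 = φ − θ_1 − θ_2 = 59.9999° (wrapped to (-180°,180°])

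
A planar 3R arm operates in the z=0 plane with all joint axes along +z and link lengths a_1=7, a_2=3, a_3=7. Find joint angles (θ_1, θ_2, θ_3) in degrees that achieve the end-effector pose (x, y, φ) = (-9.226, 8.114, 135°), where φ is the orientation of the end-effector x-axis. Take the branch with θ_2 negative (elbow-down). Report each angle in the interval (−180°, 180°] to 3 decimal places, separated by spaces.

wrist centre = target − a_3·(cos φ, sin φ) = (-4.2763, 3.1643)
cos θ_2 = (28.2988−7²−3²)/(2·7·3) = -0.7072; θ_2 = -135.0052° (elbow-down)
β = atan2(3.1643,-4.2763) = 143.5001°; ψ = atan2(-2.1211,4.8785) = -23.4990°
θ_1 = β − ψ = 166.9991°
θ_3 = φ − θ_1 − θ_2 = 103.0061° (wrapped to (-180°,180°])

166.999 -135.005 103.006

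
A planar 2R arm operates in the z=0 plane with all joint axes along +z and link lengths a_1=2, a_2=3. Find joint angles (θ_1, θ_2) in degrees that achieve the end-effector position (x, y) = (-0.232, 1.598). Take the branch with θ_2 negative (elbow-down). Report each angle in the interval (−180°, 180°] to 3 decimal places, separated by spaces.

cos θ_2 = (2.6074−2²−3²)/(2·2·3) = -0.8660; θ_2 = -150.0026° (elbow-down)
β = atan2(1.5980,-0.2320) = 98.2606°; ψ = atan2(-1.4999,-0.5981) = -111.7418°
θ_1 = β − ψ = 210.0023°

-149.998 -150.003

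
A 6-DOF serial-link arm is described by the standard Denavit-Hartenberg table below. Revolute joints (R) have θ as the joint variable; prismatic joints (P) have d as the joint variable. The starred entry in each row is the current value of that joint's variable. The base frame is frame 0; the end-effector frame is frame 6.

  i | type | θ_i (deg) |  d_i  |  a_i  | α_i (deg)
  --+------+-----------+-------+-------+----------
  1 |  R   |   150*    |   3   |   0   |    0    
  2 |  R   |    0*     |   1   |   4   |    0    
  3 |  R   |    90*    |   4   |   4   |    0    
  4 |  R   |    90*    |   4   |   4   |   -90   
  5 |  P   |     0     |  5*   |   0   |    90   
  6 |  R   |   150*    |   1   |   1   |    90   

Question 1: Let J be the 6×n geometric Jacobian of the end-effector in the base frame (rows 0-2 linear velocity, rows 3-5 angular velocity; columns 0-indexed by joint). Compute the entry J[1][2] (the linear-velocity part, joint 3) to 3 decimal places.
axis z_2 = (0.0000,0.0000,1.0000); lever o_n−o_2 = (3.4641,-0.2679,9.0000)
cross product → J_v[:, 2] = (0.2679,3.4641,-0.0000)
J_ω[:, 2] = z_2
entry J[1][2] = 3.4641

3.464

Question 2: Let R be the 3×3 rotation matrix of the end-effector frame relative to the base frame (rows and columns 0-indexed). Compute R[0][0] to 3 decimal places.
End-effector x-axis (col 0 of R) = (-0.5000,0.8660,0.0000)
R[0][0] = -0.5000

-0.500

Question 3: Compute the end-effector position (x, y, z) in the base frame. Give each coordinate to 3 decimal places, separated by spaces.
0.000 1.732 13.000

after link 1: o_1 = (0.0000, 0.0000, 3.0000)
after link 2: o_2 = (-3.4641, 2.0000, 4.0000)
after link 3: o_3 = (-5.4641, -1.4641, 8.0000)
after link 4: o_4 = (-2.0000, -3.4641, 12.0000)
after link 5: o_5 = (0.5000, 0.8660, 12.0000)
after link 6: o_6 = (0.0000, 1.7321, 13.0000)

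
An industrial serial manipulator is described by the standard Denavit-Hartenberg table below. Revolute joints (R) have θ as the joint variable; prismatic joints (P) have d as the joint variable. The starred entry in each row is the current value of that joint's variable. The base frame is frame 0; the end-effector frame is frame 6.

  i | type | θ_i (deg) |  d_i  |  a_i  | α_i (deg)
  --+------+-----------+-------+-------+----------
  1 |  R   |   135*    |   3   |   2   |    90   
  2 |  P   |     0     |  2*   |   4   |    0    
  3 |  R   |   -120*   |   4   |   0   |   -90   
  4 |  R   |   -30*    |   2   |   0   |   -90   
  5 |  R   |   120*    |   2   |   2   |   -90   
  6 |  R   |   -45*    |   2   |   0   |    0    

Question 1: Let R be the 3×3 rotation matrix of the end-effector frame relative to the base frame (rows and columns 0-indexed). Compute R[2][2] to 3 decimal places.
0.400

End-effector z-axis (col 2 of R) = (-0.8775,0.2652,0.3995)
R[2][2] = 0.3995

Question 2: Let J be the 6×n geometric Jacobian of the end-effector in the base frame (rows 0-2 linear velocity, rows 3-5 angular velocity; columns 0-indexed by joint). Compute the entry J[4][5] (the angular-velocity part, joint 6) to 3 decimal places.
0.265

axis z_5 = (-0.8775,0.2652,0.3995); lever o_n−o_5 = (-1.7551,0.5303,0.7990)
cross product → J_v[:, 5] = (0.0000,0.0000,-0.0000)
J_ω[:, 5] = z_5
entry J[4][5] = 0.2652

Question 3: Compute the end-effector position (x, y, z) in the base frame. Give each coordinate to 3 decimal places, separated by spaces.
-3.450 7.554 3.549

after link 1: o_1 = (-1.4142, 1.4142, 3.0000)
after link 2: o_2 = (-2.8284, 5.6569, 3.0000)
after link 3: o_3 = (0.0000, 8.4853, 3.0000)
after link 4: o_4 = (-1.2247, 9.7100, 2.0000)
after link 5: o_5 = (-1.6950, 7.0237, 2.7500)
after link 6: o_6 = (-3.4501, 7.5540, 3.5490)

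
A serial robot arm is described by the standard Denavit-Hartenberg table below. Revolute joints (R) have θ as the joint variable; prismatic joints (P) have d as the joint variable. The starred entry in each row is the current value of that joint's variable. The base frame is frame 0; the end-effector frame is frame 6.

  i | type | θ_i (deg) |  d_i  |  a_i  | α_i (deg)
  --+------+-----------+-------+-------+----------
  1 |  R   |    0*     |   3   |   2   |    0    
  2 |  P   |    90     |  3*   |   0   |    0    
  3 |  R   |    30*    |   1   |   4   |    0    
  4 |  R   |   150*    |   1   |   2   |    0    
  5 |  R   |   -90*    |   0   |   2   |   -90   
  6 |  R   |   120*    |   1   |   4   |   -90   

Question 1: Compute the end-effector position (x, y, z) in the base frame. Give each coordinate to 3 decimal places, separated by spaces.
-0.000 0.464 4.536

after link 1: o_1 = (2.0000, 0.0000, 3.0000)
after link 2: o_2 = (2.0000, 0.0000, 6.0000)
after link 3: o_3 = (0.0000, 3.4641, 7.0000)
after link 4: o_4 = (0.0000, 1.4641, 8.0000)
after link 5: o_5 = (-2.0000, 1.4641, 8.0000)
after link 6: o_6 = (-0.0000, 0.4641, 4.5359)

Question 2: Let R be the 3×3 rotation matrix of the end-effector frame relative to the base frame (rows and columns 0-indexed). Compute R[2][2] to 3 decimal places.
End-effector z-axis (col 2 of R) = (0.8660,-0.0000,0.5000)
R[2][2] = 0.5000

0.500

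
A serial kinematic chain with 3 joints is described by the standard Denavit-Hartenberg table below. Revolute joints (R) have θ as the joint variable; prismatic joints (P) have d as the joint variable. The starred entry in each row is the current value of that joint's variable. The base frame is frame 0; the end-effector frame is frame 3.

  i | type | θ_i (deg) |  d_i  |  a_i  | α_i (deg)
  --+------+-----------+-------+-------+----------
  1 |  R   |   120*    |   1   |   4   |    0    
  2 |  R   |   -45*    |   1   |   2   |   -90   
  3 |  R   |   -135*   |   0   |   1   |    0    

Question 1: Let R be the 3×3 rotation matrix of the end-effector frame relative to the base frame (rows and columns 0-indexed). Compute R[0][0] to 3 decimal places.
End-effector x-axis (col 0 of R) = (-0.1830,-0.6830,0.7071)
R[0][0] = -0.1830

-0.183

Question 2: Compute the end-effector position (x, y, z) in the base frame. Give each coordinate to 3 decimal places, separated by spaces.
after link 1: o_1 = (-2.0000, 3.4641, 1.0000)
after link 2: o_2 = (-1.4824, 5.3960, 2.0000)
after link 3: o_3 = (-1.6654, 4.7129, 2.7071)

-1.665 4.713 2.707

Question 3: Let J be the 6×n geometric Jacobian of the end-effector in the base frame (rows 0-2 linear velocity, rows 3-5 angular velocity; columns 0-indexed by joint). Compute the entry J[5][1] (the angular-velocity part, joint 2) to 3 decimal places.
axis z_1 = (0.0000,0.0000,1.0000); lever o_n−o_1 = (0.3346,1.2488,1.7071)
cross product → J_v[:, 1] = (-1.2488,0.3346,0.0000)
J_ω[:, 1] = z_1
entry J[5][1] = 1.0000

1.000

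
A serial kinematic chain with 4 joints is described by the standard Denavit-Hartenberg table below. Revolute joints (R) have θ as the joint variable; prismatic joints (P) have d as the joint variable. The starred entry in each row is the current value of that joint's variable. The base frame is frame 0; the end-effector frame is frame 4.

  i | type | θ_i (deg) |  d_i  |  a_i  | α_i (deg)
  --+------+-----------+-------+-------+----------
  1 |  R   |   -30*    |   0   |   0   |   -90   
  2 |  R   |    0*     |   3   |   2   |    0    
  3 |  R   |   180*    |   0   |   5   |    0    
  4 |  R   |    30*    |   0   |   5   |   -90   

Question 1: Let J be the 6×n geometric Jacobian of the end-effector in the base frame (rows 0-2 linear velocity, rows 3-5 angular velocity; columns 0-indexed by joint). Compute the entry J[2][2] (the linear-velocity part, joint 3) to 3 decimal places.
axis z_2 = (0.5000,0.8660,0.0000); lever o_n−o_2 = (-8.0801,4.6651,2.5000)
cross product → J_v[:, 2] = (2.1651,-1.2500,9.3301)
J_ω[:, 2] = z_2
entry J[2][2] = 9.3301

9.330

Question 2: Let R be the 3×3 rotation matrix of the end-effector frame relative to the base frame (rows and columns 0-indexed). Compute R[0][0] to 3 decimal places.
End-effector x-axis (col 0 of R) = (-0.7500,0.4330,0.5000)
R[0][0] = -0.7500

-0.750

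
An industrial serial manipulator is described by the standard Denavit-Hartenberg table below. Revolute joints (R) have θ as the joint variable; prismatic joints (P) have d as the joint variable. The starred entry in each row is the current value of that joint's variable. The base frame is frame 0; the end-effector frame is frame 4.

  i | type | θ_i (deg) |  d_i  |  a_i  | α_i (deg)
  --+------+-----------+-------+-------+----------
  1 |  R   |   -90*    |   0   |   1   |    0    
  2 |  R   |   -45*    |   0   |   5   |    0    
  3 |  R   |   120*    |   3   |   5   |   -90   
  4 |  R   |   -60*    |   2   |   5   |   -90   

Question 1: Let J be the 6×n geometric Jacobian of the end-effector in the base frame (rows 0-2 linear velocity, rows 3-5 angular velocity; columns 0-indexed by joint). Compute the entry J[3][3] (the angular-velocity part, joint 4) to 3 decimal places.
0.259

axis z_3 = (0.2588,0.9659,0.0000); lever o_n−o_3 = (2.9325,1.2848,4.3301)
cross product → J_v[:, 3] = (4.1826,-1.1207,-2.5000)
J_ω[:, 3] = z_3
entry J[3][3] = 0.2588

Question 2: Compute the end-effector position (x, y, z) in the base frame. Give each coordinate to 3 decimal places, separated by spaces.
after link 1: o_1 = (0.0000, -1.0000, 0.0000)
after link 2: o_2 = (-3.5355, -4.5355, 0.0000)
after link 3: o_3 = (1.2941, -5.8296, 3.0000)
after link 4: o_4 = (4.2265, -4.5448, 7.3301)

4.227 -4.545 7.330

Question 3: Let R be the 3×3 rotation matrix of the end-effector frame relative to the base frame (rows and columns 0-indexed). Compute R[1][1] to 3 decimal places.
End-effector y-axis (col 1 of R) = (-0.2588,-0.9659,-0.0000)
R[1][1] = -0.9659

-0.966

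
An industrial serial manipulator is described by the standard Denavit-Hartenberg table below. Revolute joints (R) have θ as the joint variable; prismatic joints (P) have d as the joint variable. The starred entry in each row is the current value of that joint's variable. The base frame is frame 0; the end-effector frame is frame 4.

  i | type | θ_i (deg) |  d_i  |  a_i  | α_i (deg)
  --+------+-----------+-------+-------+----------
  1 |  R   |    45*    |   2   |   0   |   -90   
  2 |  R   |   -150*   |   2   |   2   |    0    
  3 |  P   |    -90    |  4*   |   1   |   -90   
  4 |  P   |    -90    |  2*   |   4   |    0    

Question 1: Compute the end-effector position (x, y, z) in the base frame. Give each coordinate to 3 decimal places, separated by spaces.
after link 1: o_1 = (0.0000, 0.0000, 2.0000)
after link 2: o_2 = (-2.6390, 0.1895, 3.0000)
after link 3: o_3 = (-5.8209, 2.6643, 2.1340)
after link 4: o_4 = (-9.8741, 4.2680, 3.1340)

-9.874 4.268 3.134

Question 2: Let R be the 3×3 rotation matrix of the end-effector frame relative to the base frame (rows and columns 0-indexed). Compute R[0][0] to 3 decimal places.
End-effector x-axis (col 0 of R) = (-0.7071,0.7071,-0.0000)
R[0][0] = -0.7071

-0.707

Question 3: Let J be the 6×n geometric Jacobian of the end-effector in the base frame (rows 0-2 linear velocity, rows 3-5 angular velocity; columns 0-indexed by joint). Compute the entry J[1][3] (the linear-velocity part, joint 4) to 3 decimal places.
-0.612

prismatic axis z_3 = (-0.6124,-0.6124,0.5000)
J_v[:, 3] = z_3; J_ω[:, 3] = (0,0,0)
entry J[1][3] = -0.6124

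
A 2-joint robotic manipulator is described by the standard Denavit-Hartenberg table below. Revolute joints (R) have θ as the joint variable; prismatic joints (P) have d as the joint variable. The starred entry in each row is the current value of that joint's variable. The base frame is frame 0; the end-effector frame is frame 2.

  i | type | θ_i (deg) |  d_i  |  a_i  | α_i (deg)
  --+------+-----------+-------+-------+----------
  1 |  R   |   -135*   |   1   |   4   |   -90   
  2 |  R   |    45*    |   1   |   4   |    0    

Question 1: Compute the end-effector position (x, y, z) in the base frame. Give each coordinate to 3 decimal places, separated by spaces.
after link 1: o_1 = (-2.8284, -2.8284, 1.0000)
after link 2: o_2 = (-4.1213, -5.5355, -1.8284)

-4.121 -5.536 -1.828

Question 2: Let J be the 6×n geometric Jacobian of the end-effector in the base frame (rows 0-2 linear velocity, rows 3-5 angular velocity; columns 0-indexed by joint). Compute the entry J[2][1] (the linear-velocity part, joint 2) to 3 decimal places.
-2.828

axis z_1 = (0.7071,-0.7071,0.0000); lever o_n−o_1 = (-1.2929,-2.7071,-2.8284)
cross product → J_v[:, 1] = (2.0000,2.0000,-2.8284)
J_ω[:, 1] = z_1
entry J[2][1] = -2.8284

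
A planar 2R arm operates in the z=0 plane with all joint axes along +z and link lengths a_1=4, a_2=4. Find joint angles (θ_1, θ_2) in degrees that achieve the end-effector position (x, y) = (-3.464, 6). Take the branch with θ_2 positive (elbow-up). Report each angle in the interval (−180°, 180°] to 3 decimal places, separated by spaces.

cos θ_2 = (47.9993−4²−4²)/(2·4·4) = 0.5000; θ_2 = 60.0015° (elbow-up)
β = atan2(6.0000,-3.4640) = 119.9993°; ψ = atan2(3.4642,5.9999) = 30.0007°
θ_1 = β − ψ = 89.9985°

89.999 60.001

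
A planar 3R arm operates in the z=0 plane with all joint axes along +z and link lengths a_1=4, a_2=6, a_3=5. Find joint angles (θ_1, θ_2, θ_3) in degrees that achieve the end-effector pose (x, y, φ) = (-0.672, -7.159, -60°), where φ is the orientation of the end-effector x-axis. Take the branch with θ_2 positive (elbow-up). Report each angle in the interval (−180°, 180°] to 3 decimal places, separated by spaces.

128.463 134.991 36.545

wrist centre = target − a_3·(cos φ, sin φ) = (-3.1720, -2.8289)
cos θ_2 = (18.0641−4²−6²)/(2·4·6) = -0.7070; θ_2 = 134.9912° (elbow-up)
β = atan2(-2.8289,-3.1720) = -138.2726°; ψ = atan2(4.2433,-0.2420) = 93.2639°
θ_1 = β − ψ = -231.5365°
θ_3 = φ − θ_1 − θ_2 = 36.5453° (wrapped to (-180°,180°])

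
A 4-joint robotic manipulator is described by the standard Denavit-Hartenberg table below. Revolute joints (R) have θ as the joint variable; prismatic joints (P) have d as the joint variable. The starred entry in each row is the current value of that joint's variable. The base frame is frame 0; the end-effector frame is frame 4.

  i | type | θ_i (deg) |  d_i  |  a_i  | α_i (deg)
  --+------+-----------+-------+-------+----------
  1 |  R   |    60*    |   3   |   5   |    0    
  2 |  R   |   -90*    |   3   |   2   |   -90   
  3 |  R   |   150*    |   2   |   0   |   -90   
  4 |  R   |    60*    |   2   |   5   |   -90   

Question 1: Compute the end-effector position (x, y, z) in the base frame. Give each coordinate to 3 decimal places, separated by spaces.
0.326 2.895 6.482

after link 1: o_1 = (2.5000, 4.3301, 3.0000)
after link 2: o_2 = (4.2321, 3.3301, 6.0000)
after link 3: o_3 = (5.2321, 5.0622, 6.0000)
after link 4: o_4 = (0.3260, 2.8947, 6.4821)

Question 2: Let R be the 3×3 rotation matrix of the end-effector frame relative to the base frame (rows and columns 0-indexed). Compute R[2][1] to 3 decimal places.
End-effector y-axis (col 1 of R) = (0.4330,-0.2500,-0.8660)
R[2][1] = -0.8660

-0.866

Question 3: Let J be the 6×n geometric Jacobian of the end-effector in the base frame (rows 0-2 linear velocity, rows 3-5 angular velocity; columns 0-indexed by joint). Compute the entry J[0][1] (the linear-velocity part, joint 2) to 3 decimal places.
axis z_1 = (0.0000,0.0000,1.0000); lever o_n−o_1 = (-2.1740,-1.4354,3.4821)
cross product → J_v[:, 1] = (1.4354,-2.1740,0.0000)
J_ω[:, 1] = z_1
entry J[0][1] = 1.4354

1.435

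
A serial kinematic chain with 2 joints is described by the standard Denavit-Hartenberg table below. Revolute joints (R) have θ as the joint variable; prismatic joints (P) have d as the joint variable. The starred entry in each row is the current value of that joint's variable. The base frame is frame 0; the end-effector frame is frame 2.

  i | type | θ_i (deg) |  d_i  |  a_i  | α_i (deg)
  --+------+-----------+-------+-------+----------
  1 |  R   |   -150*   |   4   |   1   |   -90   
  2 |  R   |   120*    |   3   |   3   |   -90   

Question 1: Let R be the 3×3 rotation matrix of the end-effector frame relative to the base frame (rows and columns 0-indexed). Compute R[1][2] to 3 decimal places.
0.433

End-effector z-axis (col 2 of R) = (0.7500,0.4330,0.5000)
R[1][2] = 0.4330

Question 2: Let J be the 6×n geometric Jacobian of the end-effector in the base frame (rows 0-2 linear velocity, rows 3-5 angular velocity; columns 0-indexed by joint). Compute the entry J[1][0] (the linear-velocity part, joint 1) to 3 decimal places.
axis z_0 = ẑ; lever o_n−o_0 = (1.9330,-2.3481,1.4019)
cross product → J_v[:, 0] = (2.3481,1.9330,-0.0000)
J_ω[:, 0] = z_0
entry J[1][0] = 1.9330

1.933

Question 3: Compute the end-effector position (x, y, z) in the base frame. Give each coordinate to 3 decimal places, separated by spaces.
after link 1: o_1 = (-0.8660, -0.5000, 4.0000)
after link 2: o_2 = (1.9330, -2.3481, 1.4019)

1.933 -2.348 1.402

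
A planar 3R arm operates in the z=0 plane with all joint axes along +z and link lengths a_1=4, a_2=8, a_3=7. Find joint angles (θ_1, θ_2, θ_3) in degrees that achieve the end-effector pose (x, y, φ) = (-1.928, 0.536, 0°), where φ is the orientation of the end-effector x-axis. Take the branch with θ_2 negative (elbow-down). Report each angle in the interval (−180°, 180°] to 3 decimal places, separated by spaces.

-119.998 -90.003 -149.999

wrist centre = target − a_3·(cos φ, sin φ) = (-8.9280, 0.5360)
cos θ_2 = (79.9965−4²−8²)/(2·4·8) = -0.0001; θ_2 = -90.0032° (elbow-down)
β = atan2(0.5360,-8.9280) = 176.5643°; ψ = atan2(-8.0000,3.9996) = -63.4375°
θ_1 = β − ψ = 240.0018°
θ_3 = φ − θ_1 − θ_2 = -149.9986° (wrapped to (-180°,180°])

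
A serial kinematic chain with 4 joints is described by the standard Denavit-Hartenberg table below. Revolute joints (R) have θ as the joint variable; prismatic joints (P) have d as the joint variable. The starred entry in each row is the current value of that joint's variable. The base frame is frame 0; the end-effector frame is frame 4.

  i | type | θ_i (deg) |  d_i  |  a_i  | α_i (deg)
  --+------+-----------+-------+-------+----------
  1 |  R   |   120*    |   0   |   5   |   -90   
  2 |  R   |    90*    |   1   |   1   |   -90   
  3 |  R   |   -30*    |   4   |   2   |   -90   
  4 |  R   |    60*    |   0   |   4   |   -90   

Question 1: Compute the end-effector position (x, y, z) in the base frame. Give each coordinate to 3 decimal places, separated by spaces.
-4.830 2.366 -4.464

after link 1: o_1 = (-2.5000, 4.3301, 0.0000)
after link 2: o_2 = (-3.3660, 3.8301, -1.0000)
after link 3: o_3 = (-2.2321, -0.1340, -2.7321)
after link 4: o_4 = (-4.8301, 2.3660, -4.4641)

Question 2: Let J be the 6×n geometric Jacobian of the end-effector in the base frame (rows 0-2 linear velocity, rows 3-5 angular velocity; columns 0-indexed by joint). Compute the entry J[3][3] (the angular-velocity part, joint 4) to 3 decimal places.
axis z_3 = (0.7500,0.4330,-0.5000); lever o_n−o_3 = (-2.5981,2.5000,-1.7321)
cross product → J_v[:, 3] = (0.5000,2.5981,3.0000)
J_ω[:, 3] = z_3
entry J[3][3] = 0.7500

0.750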